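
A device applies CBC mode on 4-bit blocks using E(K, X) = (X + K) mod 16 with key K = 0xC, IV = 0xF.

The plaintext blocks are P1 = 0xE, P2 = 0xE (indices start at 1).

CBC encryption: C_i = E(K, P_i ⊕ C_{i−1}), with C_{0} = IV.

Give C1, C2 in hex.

C1 = 0xD, C2 = 0xF

C1: P1 ⊕ 0xF = 0x1; E(K, 0x1) = 0xD.
C2: P2 ⊕ 0xD = 0x3; E(K, 0x3) = 0xF.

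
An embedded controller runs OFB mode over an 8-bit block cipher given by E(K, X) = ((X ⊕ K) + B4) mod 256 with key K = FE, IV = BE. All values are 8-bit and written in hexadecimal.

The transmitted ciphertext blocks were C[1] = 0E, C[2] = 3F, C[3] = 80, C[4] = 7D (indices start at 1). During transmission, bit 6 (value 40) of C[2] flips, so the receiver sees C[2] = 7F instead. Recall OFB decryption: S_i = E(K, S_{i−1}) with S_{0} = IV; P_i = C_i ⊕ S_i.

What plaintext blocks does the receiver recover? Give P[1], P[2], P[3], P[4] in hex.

Only C[2] changed, to 7F. In OFB, a change in C_i flips the same bit in P_i only; the keystream is unaffected. Decrypting the received ciphertext:
P[1]: S = E(K, BE) = F4; 0E ⊕ F4 = FA.
P[2]: S = E(K, F4) = BE; 7F ⊕ BE = C1.
P[3]: S = E(K, BE) = F4; 80 ⊕ F4 = 74.
P[4]: S = E(K, F4) = BE; 7D ⊕ BE = C3.
Blocks that differ from the original plaintext: P[2].

P[1] = FA, P[2] = C1, P[3] = 74, P[4] = C3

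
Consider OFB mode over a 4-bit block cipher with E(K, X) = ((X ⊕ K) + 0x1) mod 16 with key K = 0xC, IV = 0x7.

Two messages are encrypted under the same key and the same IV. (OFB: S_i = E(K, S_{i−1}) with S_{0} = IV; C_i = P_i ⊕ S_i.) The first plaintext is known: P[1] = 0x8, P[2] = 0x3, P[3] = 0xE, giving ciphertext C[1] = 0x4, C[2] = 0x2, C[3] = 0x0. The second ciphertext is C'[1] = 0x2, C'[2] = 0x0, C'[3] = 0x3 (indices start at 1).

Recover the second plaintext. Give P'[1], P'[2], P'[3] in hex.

P'[1] = 0xE, P'[2] = 0x1, P'[3] = 0xD

In OFB with a reused IV, both messages share the same keystream S_i, so C_i ⊕ C'_i = P_i ⊕ P'_i and thus P'_i = P_i ⊕ C_i ⊕ C'_i.
P'[1]: 0x8 ⊕ 0x4 ⊕ 0x2 = 0xE.
P'[2]: 0x3 ⊕ 0x2 ⊕ 0x0 = 0x1.
P'[3]: 0xE ⊕ 0x0 ⊕ 0x3 = 0xD.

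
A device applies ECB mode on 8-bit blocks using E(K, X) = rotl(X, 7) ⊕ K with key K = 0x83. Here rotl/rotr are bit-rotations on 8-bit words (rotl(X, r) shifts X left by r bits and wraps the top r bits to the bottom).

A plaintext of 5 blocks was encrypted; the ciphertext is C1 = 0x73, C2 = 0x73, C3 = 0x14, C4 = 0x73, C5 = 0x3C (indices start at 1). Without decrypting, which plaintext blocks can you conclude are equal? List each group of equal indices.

ECB encrypts each block independently with the same key, so equal ciphertext blocks imply equal plaintext blocks.
C1 = C2 = C4 = 0x73, so P1 = P2 = P4.

P1 = P2 = P4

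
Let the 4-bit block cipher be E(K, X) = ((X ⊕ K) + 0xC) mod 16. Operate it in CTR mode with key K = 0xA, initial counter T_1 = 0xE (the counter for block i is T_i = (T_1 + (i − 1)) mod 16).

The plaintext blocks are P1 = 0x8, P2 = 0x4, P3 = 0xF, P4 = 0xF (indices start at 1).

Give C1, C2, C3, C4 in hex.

CTR encryption: S_i = E(K, T_i) where T_i is the counter for block i; C_i = P_i ⊕ S_i.
C1: T = 0xE, S = E(K, T) = 0x0; 0x8 ⊕ 0x0 = 0x8.
C2: T = 0xF, S = E(K, T) = 0x1; 0x4 ⊕ 0x1 = 0x5.
C3: T = 0x0, S = E(K, T) = 0x6; 0xF ⊕ 0x6 = 0x9.
C4: T = 0x1, S = E(K, T) = 0x7; 0xF ⊕ 0x7 = 0x8.

C1 = 0x8, C2 = 0x5, C3 = 0x9, C4 = 0x8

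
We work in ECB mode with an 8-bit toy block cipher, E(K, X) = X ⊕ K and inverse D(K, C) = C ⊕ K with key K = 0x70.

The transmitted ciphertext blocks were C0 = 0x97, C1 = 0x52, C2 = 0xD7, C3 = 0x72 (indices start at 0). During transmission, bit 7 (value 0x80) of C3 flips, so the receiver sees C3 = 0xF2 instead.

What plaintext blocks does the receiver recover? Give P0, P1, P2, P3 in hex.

ECB decryption: P_i = D(K, C_i).
Only C3 changed, to 0xF2. In ECB, a change in C_i affects only P_i. Decrypting the received ciphertext:
P0: D(K, 0x97) = 0xE7.
P1: D(K, 0x52) = 0x22.
P2: D(K, 0xD7) = 0xA7.
P3: D(K, 0xF2) = 0x82.
Blocks that differ from the original plaintext: P3.

P0 = 0xE7, P1 = 0x22, P2 = 0xA7, P3 = 0x82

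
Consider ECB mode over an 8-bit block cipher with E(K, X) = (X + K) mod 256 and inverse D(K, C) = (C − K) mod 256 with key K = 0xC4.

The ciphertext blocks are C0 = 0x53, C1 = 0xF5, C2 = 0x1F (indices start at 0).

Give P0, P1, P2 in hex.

ECB decryption: P_i = D(K, C_i).
P0: D(K, 0x53) = 0x8F.
P1: D(K, 0xF5) = 0x31.
P2: D(K, 0x1F) = 0x5B.

P0 = 0x8F, P1 = 0x31, P2 = 0x5B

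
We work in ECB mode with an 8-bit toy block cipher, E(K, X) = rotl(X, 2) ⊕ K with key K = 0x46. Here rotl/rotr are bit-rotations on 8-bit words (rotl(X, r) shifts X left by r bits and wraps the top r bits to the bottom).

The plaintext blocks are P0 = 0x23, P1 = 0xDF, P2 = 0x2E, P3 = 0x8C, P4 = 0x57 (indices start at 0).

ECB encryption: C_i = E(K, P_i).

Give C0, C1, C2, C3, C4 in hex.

C0 = 0xCA, C1 = 0x39, C2 = 0xFE, C3 = 0x74, C4 = 0x1B

C0: E(K, 0x23) = 0xCA.
C1: E(K, 0xDF) = 0x39.
C2: E(K, 0x2E) = 0xFE.
C3: E(K, 0x8C) = 0x74.
C4: E(K, 0x57) = 0x1B.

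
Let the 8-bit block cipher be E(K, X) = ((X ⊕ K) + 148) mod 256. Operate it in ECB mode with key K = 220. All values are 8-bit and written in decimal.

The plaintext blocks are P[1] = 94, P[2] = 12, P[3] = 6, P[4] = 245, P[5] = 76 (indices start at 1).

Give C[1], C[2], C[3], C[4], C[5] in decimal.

C[1] = 22, C[2] = 100, C[3] = 110, C[4] = 189, C[5] = 36

ECB encryption: C_i = E(K, P_i).
C[1]: E(K, 94) = 22.
C[2]: E(K, 12) = 100.
C[3]: E(K, 6) = 110.
C[4]: E(K, 245) = 189.
C[5]: E(K, 76) = 36.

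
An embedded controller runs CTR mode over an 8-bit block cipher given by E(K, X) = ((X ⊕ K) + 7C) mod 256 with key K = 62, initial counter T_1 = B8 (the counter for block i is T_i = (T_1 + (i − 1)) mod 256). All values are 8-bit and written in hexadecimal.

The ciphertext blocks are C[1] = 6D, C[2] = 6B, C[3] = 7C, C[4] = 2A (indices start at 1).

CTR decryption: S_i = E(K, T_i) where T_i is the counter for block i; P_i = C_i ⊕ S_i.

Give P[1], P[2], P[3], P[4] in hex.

P[1]: T = B8, S = E(K, T) = 56; 6D ⊕ 56 = 3B.
P[2]: T = B9, S = E(K, T) = 57; 6B ⊕ 57 = 3C.
P[3]: T = BA, S = E(K, T) = 54; 7C ⊕ 54 = 28.
P[4]: T = BB, S = E(K, T) = 55; 2A ⊕ 55 = 7F.

P[1] = 3B, P[2] = 3C, P[3] = 28, P[4] = 7F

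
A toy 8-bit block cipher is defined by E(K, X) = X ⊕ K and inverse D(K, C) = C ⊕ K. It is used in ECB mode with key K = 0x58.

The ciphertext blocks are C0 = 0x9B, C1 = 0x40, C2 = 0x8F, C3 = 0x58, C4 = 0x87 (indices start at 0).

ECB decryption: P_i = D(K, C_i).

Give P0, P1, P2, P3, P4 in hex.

P0: D(K, 0x9B) = 0xC3.
P1: D(K, 0x40) = 0x18.
P2: D(K, 0x8F) = 0xD7.
P3: D(K, 0x58) = 0x00.
P4: D(K, 0x87) = 0xDF.

P0 = 0xC3, P1 = 0x18, P2 = 0xD7, P3 = 0x00, P4 = 0xDF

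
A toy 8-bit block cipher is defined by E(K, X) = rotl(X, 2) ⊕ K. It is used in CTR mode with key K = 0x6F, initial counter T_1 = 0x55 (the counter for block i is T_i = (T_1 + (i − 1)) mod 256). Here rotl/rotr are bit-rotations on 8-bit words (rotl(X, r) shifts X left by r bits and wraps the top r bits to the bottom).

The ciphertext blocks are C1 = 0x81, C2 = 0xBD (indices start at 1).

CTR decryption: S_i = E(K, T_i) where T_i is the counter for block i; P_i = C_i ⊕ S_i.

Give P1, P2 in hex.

P1: T = 0x55, S = E(K, T) = 0x3A; 0x81 ⊕ 0x3A = 0xBB.
P2: T = 0x56, S = E(K, T) = 0x36; 0xBD ⊕ 0x36 = 0x8B.

P1 = 0xBB, P2 = 0x8B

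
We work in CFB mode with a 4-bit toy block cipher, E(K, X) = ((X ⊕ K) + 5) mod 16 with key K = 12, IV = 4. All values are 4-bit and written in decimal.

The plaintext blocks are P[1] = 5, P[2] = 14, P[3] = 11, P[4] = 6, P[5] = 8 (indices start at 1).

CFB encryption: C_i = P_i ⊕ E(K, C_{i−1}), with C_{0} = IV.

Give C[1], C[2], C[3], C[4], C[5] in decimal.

C[1] = 8, C[2] = 7, C[3] = 11, C[4] = 10, C[5] = 3

C[1]: E(K, 4) = 13; 5 ⊕ 13 = 8.
C[2]: E(K, 8) = 9; 14 ⊕ 9 = 7.
C[3]: E(K, 7) = 0; 11 ⊕ 0 = 11.
C[4]: E(K, 11) = 12; 6 ⊕ 12 = 10.
C[5]: E(K, 10) = 11; 8 ⊕ 11 = 3.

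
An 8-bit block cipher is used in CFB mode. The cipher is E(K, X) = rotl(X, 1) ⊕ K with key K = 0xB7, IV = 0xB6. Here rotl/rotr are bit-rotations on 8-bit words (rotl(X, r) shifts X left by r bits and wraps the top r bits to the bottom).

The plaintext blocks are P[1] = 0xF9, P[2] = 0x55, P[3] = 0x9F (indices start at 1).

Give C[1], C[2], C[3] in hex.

C[1] = 0x23, C[2] = 0xA4, C[3] = 0x61

CFB encryption: C_i = P_i ⊕ E(K, C_{i−1}), with C_{0} = IV.
C[1]: E(K, 0xB6) = 0xDA; 0xF9 ⊕ 0xDA = 0x23.
C[2]: E(K, 0x23) = 0xF1; 0x55 ⊕ 0xF1 = 0xA4.
C[3]: E(K, 0xA4) = 0xFE; 0x9F ⊕ 0xFE = 0x61.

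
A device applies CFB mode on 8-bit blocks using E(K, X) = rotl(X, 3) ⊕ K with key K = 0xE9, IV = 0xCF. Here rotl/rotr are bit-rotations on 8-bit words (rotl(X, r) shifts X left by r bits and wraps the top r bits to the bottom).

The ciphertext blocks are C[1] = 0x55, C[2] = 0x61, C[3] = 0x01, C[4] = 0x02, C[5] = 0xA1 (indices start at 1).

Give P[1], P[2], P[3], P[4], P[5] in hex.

P[1] = 0xC2, P[2] = 0x22, P[3] = 0xE3, P[4] = 0xE3, P[5] = 0x58

CFB decryption: P_i = C_i ⊕ E(K, C_{i−1}), with C_{0} = IV.
P[1]: E(K, 0xCF) = 0x97; 0x55 ⊕ 0x97 = 0xC2.
P[2]: E(K, 0x55) = 0x43; 0x61 ⊕ 0x43 = 0x22.
P[3]: E(K, 0x61) = 0xE2; 0x01 ⊕ 0xE2 = 0xE3.
P[4]: E(K, 0x01) = 0xE1; 0x02 ⊕ 0xE1 = 0xE3.
P[5]: E(K, 0x02) = 0xF9; 0xA1 ⊕ 0xF9 = 0x58.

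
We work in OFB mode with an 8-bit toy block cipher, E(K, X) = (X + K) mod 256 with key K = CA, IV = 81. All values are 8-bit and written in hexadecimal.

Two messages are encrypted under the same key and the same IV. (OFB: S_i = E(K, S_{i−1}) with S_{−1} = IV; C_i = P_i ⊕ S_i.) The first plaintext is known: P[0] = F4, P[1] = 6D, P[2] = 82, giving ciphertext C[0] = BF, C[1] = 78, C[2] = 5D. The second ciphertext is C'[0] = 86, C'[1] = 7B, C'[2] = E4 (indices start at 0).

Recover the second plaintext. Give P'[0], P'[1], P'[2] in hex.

P'[0] = CD, P'[1] = 6E, P'[2] = 3B

In OFB with a reused IV, both messages share the same keystream S_i, so C_i ⊕ C'_i = P_i ⊕ P'_i and thus P'_i = P_i ⊕ C_i ⊕ C'_i.
P'[0]: F4 ⊕ BF ⊕ 86 = CD.
P'[1]: 6D ⊕ 78 ⊕ 7B = 6E.
P'[2]: 82 ⊕ 5D ⊕ E4 = 3B.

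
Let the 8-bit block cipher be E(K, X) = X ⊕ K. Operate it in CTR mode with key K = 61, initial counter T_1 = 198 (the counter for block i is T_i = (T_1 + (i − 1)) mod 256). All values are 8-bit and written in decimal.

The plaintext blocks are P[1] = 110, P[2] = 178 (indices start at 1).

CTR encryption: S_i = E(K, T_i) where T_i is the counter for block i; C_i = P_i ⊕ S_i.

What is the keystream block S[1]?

C[1]: T = 198, S = E(K, T) = 251; 110 ⊕ 251 = 149.
So S[1] = 251.

251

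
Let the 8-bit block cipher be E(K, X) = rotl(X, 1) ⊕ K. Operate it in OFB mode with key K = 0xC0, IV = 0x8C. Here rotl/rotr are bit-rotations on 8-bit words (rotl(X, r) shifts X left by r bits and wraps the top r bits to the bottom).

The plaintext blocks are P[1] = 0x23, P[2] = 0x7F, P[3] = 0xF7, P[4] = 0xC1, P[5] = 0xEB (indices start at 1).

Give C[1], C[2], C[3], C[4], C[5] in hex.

C[1] = 0xFA, C[2] = 0x0C, C[3] = 0xD1, C[4] = 0x4D, C[5] = 0x32

OFB encryption: S_i = E(K, S_{i−1}) with S_{0} = IV; C_i = P_i ⊕ S_i.
C[1]: S = E(K, 0x8C) = 0xD9; 0x23 ⊕ 0xD9 = 0xFA.
C[2]: S = E(K, 0xD9) = 0x73; 0x7F ⊕ 0x73 = 0x0C.
C[3]: S = E(K, 0x73) = 0x26; 0xF7 ⊕ 0x26 = 0xD1.
C[4]: S = E(K, 0x26) = 0x8C; 0xC1 ⊕ 0x8C = 0x4D.
C[5]: S = E(K, 0x8C) = 0xD9; 0xEB ⊕ 0xD9 = 0x32.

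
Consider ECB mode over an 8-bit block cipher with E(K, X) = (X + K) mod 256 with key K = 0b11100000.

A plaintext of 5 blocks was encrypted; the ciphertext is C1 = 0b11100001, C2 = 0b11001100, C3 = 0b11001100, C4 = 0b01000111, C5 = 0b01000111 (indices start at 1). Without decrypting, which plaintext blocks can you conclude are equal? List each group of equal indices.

ECB encrypts each block independently with the same key, so equal ciphertext blocks imply equal plaintext blocks.
C2 = C3 = 0b11001100, so P2 = P3.
C4 = C5 = 0b01000111, so P4 = P5.

P2 = P3; P4 = P5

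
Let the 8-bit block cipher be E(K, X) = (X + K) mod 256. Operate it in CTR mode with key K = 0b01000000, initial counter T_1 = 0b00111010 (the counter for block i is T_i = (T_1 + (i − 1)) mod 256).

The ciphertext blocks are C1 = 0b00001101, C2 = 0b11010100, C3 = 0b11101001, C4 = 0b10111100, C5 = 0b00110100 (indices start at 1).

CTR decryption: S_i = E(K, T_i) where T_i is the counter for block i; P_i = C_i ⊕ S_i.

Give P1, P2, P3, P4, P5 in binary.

P1: T = 0b00111010, S = E(K, T) = 0b01111010; 0b00001101 ⊕ 0b01111010 = 0b01110111.
P2: T = 0b00111011, S = E(K, T) = 0b01111011; 0b11010100 ⊕ 0b01111011 = 0b10101111.
P3: T = 0b00111100, S = E(K, T) = 0b01111100; 0b11101001 ⊕ 0b01111100 = 0b10010101.
P4: T = 0b00111101, S = E(K, T) = 0b01111101; 0b10111100 ⊕ 0b01111101 = 0b11000001.
P5: T = 0b00111110, S = E(K, T) = 0b01111110; 0b00110100 ⊕ 0b01111110 = 0b01001010.

P1 = 0b01110111, P2 = 0b10101111, P3 = 0b10010101, P4 = 0b11000001, P5 = 0b01001010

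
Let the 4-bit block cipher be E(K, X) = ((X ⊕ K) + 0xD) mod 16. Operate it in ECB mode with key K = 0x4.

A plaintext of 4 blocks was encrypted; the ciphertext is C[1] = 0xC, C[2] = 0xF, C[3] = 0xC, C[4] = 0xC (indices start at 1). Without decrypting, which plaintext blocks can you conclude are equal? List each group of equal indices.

ECB encrypts each block independently with the same key, so equal ciphertext blocks imply equal plaintext blocks.
C[1] = C[3] = C[4] = 0xC, so P[1] = P[3] = P[4].

P[1] = P[3] = P[4]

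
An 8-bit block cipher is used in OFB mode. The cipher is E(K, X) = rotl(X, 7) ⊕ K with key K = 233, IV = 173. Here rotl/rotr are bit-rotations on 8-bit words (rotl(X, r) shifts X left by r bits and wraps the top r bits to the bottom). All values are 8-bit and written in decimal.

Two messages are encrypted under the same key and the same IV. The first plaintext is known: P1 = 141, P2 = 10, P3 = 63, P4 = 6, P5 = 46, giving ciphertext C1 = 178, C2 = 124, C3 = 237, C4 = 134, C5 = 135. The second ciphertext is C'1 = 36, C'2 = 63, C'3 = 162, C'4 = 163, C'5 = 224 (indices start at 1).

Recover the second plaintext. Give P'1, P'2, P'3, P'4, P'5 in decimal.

P'1 = 27, P'2 = 73, P'3 = 112, P'4 = 35, P'5 = 73

In OFB with a reused IV, both messages share the same keystream S_i, so C_i ⊕ C'_i = P_i ⊕ P'_i and thus P'_i = P_i ⊕ C_i ⊕ C'_i.
P'1: 141 ⊕ 178 ⊕ 36 = 27.
P'2: 10 ⊕ 124 ⊕ 63 = 73.
P'3: 63 ⊕ 237 ⊕ 162 = 112.
P'4: 6 ⊕ 134 ⊕ 163 = 35.
P'5: 46 ⊕ 135 ⊕ 224 = 73.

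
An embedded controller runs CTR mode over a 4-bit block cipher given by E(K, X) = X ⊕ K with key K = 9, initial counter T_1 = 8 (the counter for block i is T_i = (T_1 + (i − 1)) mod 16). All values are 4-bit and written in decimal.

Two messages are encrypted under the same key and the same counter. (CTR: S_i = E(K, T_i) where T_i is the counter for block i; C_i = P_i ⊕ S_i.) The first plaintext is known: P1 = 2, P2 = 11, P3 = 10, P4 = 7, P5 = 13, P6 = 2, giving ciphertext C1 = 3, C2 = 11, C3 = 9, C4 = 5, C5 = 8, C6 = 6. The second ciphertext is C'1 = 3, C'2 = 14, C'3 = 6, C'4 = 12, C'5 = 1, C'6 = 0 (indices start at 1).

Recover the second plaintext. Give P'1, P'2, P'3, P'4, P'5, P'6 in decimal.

P'1 = 2, P'2 = 14, P'3 = 5, P'4 = 14, P'5 = 4, P'6 = 4

In CTR with a reused counter, both messages share the same keystream S_i, so C_i ⊕ C'_i = P_i ⊕ P'_i and thus P'_i = P_i ⊕ C_i ⊕ C'_i.
P'1: 2 ⊕ 3 ⊕ 3 = 2.
P'2: 11 ⊕ 11 ⊕ 14 = 14.
P'3: 10 ⊕ 9 ⊕ 6 = 5.
P'4: 7 ⊕ 5 ⊕ 12 = 14.
P'5: 13 ⊕ 8 ⊕ 1 = 4.
P'6: 2 ⊕ 6 ⊕ 0 = 4.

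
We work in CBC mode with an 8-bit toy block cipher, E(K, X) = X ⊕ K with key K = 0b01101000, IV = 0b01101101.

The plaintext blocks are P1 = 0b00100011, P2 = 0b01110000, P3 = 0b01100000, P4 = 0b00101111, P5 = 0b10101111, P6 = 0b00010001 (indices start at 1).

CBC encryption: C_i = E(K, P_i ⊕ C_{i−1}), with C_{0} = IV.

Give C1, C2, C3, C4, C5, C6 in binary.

C1 = 0b00100110, C2 = 0b00111110, C3 = 0b00110110, C4 = 0b01110001, C5 = 0b10110110, C6 = 0b11001111

C1: P1 ⊕ 0b01101101 = 0b01001110; E(K, 0b01001110) = 0b00100110.
C2: P2 ⊕ 0b00100110 = 0b01010110; E(K, 0b01010110) = 0b00111110.
C3: P3 ⊕ 0b00111110 = 0b01011110; E(K, 0b01011110) = 0b00110110.
C4: P4 ⊕ 0b00110110 = 0b00011001; E(K, 0b00011001) = 0b01110001.
C5: P5 ⊕ 0b01110001 = 0b11011110; E(K, 0b11011110) = 0b10110110.
C6: P6 ⊕ 0b10110110 = 0b10100111; E(K, 0b10100111) = 0b11001111.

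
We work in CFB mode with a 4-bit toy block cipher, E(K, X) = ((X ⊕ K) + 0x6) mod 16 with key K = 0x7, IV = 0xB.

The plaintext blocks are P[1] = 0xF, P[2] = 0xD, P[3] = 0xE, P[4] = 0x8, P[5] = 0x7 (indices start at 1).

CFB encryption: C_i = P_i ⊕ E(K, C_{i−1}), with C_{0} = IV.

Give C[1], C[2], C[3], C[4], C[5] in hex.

C[1] = 0xD, C[2] = 0xD, C[3] = 0xE, C[4] = 0x7, C[5] = 0x1

C[1]: E(K, 0xB) = 0x2; 0xF ⊕ 0x2 = 0xD.
C[2]: E(K, 0xD) = 0x0; 0xD ⊕ 0x0 = 0xD.
C[3]: E(K, 0xD) = 0x0; 0xE ⊕ 0x0 = 0xE.
C[4]: E(K, 0xE) = 0xF; 0x8 ⊕ 0xF = 0x7.
C[5]: E(K, 0x7) = 0x6; 0x7 ⊕ 0x6 = 0x1.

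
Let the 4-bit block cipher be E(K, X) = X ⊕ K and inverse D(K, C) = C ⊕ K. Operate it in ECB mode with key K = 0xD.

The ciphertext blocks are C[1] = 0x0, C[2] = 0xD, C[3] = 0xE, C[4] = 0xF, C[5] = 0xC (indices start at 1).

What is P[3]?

P[3] = 0x3

ECB decryption: P_i = D(K, C_i).
P[3]: D(K, 0xE) = 0x3.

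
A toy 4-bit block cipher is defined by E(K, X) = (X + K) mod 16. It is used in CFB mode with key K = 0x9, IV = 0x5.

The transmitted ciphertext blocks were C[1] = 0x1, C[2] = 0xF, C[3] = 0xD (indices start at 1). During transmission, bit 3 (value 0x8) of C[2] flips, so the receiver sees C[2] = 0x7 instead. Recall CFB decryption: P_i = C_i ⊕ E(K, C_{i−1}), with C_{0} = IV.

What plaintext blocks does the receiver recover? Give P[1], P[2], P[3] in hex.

Only C[2] changed, to 0x7. In CFB, a change in C_i flips the same bit in P_i and garbles P_{i+1}. Decrypting the received ciphertext:
P[1]: E(K, 0x5) = 0xE; 0x1 ⊕ 0xE = 0xF.
P[2]: E(K, 0x1) = 0xA; 0x7 ⊕ 0xA = 0xD.
P[3]: E(K, 0x7) = 0x0; 0xD ⊕ 0x0 = 0xD.
Blocks that differ from the original plaintext: P[2], P[3].

P[1] = 0xF, P[2] = 0xD, P[3] = 0xD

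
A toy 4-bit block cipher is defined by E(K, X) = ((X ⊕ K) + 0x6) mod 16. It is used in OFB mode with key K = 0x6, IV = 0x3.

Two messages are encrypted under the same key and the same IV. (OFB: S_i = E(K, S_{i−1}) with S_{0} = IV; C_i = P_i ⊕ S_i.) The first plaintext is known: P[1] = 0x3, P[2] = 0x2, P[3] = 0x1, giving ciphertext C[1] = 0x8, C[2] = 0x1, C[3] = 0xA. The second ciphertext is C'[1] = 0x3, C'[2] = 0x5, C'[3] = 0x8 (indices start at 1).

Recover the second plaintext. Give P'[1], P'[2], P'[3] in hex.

In OFB with a reused IV, both messages share the same keystream S_i, so C_i ⊕ C'_i = P_i ⊕ P'_i and thus P'_i = P_i ⊕ C_i ⊕ C'_i.
P'[1]: 0x3 ⊕ 0x8 ⊕ 0x3 = 0x8.
P'[2]: 0x2 ⊕ 0x1 ⊕ 0x5 = 0x6.
P'[3]: 0x1 ⊕ 0xA ⊕ 0x8 = 0x3.

P'[1] = 0x8, P'[2] = 0x6, P'[3] = 0x3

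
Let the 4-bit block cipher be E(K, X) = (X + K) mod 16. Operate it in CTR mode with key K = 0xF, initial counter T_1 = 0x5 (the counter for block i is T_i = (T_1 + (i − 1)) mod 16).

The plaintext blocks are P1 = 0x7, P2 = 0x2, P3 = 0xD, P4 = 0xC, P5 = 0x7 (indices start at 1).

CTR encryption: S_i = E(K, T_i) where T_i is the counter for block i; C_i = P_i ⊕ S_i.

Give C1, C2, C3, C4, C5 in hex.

C1: T = 0x5, S = E(K, T) = 0x4; 0x7 ⊕ 0x4 = 0x3.
C2: T = 0x6, S = E(K, T) = 0x5; 0x2 ⊕ 0x5 = 0x7.
C3: T = 0x7, S = E(K, T) = 0x6; 0xD ⊕ 0x6 = 0xB.
C4: T = 0x8, S = E(K, T) = 0x7; 0xC ⊕ 0x7 = 0xB.
C5: T = 0x9, S = E(K, T) = 0x8; 0x7 ⊕ 0x8 = 0xF.

C1 = 0x3, C2 = 0x7, C3 = 0xB, C4 = 0xB, C5 = 0xF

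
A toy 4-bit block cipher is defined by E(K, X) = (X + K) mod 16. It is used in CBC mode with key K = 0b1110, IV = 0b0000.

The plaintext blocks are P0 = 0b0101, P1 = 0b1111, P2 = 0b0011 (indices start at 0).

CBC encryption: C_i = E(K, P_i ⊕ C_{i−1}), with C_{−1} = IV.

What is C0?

C0 = 0b0011

C0: P0 ⊕ 0b0000 = 0b0101; E(K, 0b0101) = 0b0011.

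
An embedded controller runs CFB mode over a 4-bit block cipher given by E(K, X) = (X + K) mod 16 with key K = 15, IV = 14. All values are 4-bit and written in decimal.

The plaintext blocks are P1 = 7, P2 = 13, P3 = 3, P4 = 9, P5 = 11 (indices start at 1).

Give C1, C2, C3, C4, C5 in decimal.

C1 = 10, C2 = 4, C3 = 0, C4 = 6, C5 = 14

CFB encryption: C_i = P_i ⊕ E(K, C_{i−1}), with C_{0} = IV.
C1: E(K, 14) = 13; 7 ⊕ 13 = 10.
C2: E(K, 10) = 9; 13 ⊕ 9 = 4.
C3: E(K, 4) = 3; 3 ⊕ 3 = 0.
C4: E(K, 0) = 15; 9 ⊕ 15 = 6.
C5: E(K, 6) = 5; 11 ⊕ 5 = 14.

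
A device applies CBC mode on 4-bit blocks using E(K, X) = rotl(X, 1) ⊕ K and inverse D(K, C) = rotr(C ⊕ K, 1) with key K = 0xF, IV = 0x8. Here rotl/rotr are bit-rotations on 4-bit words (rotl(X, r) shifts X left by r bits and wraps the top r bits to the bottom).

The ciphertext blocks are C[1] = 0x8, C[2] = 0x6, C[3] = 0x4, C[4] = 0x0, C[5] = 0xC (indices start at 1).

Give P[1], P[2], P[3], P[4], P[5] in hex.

P[1] = 0x3, P[2] = 0x4, P[3] = 0xB, P[4] = 0xB, P[5] = 0x9

CBC decryption: P_i = D(K, C_i) ⊕ C_{i−1}, with C_{0} = IV.
P[1]: D(K, 0x8) = 0xB; 0xB ⊕ 0x8 = 0x3.
P[2]: D(K, 0x6) = 0xC; 0xC ⊕ 0x8 = 0x4.
P[3]: D(K, 0x4) = 0xD; 0xD ⊕ 0x6 = 0xB.
P[4]: D(K, 0x0) = 0xF; 0xF ⊕ 0x4 = 0xB.
P[5]: D(K, 0xC) = 0x9; 0x9 ⊕ 0x0 = 0x9.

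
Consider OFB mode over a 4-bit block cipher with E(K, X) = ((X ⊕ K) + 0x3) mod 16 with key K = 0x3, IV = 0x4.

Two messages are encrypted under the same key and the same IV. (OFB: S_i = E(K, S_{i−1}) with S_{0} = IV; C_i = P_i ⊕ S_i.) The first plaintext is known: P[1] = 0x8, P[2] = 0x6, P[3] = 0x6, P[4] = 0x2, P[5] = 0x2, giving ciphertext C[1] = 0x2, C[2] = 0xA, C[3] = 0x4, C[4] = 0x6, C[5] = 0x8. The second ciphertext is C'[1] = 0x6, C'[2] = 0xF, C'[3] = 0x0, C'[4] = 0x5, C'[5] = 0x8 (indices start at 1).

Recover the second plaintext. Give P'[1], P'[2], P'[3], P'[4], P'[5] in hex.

In OFB with a reused IV, both messages share the same keystream S_i, so C_i ⊕ C'_i = P_i ⊕ P'_i and thus P'_i = P_i ⊕ C_i ⊕ C'_i.
P'[1]: 0x8 ⊕ 0x2 ⊕ 0x6 = 0xC.
P'[2]: 0x6 ⊕ 0xA ⊕ 0xF = 0x3.
P'[3]: 0x6 ⊕ 0x4 ⊕ 0x0 = 0x2.
P'[4]: 0x2 ⊕ 0x6 ⊕ 0x5 = 0x1.
P'[5]: 0x2 ⊕ 0x8 ⊕ 0x8 = 0x2.

P'[1] = 0xC, P'[2] = 0x3, P'[3] = 0x2, P'[4] = 0x1, P'[5] = 0x2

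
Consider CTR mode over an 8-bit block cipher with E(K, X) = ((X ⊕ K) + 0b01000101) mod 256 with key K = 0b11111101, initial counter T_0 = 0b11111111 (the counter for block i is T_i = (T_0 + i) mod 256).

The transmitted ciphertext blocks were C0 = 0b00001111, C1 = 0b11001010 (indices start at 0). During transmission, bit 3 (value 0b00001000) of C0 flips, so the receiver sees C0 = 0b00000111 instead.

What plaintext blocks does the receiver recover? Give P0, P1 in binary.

P0 = 0b01000000, P1 = 0b10001000

CTR decryption: S_i = E(K, T_i) where T_i is the counter for block i; P_i = C_i ⊕ S_i.
Only C0 changed, to 0b00000111. In CTR, a change in C_i flips the same bit in P_i only; the keystream is unaffected. Decrypting the received ciphertext:
P0: T = 0b11111111, S = E(K, T) = 0b01000111; 0b00000111 ⊕ 0b01000111 = 0b01000000.
P1: T = 0b00000000, S = E(K, T) = 0b01000010; 0b11001010 ⊕ 0b01000010 = 0b10001000.
Blocks that differ from the original plaintext: P0.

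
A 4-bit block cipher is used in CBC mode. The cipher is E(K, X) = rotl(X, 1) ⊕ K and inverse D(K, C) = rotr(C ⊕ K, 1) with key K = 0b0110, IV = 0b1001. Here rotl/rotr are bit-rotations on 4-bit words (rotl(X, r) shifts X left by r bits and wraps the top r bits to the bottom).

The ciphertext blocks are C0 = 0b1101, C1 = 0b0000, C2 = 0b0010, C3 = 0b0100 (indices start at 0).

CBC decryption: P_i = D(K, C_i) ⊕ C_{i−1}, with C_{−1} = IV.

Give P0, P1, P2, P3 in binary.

P0 = 0b0100, P1 = 0b1110, P2 = 0b0010, P3 = 0b0011

P0: D(K, 0b1101) = 0b1101; 0b1101 ⊕ 0b1001 = 0b0100.
P1: D(K, 0b0000) = 0b0011; 0b0011 ⊕ 0b1101 = 0b1110.
P2: D(K, 0b0010) = 0b0010; 0b0010 ⊕ 0b0000 = 0b0010.
P3: D(K, 0b0100) = 0b0001; 0b0001 ⊕ 0b0010 = 0b0011.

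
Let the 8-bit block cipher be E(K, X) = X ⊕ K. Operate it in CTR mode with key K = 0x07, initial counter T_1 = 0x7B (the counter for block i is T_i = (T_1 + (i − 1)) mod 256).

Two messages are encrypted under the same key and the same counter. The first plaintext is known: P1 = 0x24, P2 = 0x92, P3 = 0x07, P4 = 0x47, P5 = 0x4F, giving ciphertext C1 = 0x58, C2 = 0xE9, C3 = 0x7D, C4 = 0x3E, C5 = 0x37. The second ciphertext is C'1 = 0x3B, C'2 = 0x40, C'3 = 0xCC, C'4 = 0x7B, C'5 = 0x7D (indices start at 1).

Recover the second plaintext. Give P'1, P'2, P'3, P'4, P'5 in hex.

P'1 = 0x47, P'2 = 0x3B, P'3 = 0xB6, P'4 = 0x02, P'5 = 0x05

In CTR with a reused counter, both messages share the same keystream S_i, so C_i ⊕ C'_i = P_i ⊕ P'_i and thus P'_i = P_i ⊕ C_i ⊕ C'_i.
P'1: 0x24 ⊕ 0x58 ⊕ 0x3B = 0x47.
P'2: 0x92 ⊕ 0xE9 ⊕ 0x40 = 0x3B.
P'3: 0x07 ⊕ 0x7D ⊕ 0xCC = 0xB6.
P'4: 0x47 ⊕ 0x3E ⊕ 0x7B = 0x02.
P'5: 0x4F ⊕ 0x37 ⊕ 0x7D = 0x05.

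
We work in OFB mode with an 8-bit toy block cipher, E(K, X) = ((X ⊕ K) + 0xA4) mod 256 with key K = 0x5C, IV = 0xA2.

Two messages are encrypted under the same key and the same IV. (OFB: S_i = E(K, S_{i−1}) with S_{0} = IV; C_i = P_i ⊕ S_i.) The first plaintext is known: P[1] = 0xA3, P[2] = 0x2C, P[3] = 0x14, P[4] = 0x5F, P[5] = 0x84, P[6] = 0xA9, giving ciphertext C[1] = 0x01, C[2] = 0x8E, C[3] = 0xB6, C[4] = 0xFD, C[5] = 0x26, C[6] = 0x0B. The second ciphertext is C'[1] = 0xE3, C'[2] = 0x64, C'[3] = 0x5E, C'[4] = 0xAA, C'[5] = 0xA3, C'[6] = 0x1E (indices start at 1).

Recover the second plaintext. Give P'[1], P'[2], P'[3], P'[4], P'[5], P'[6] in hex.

In OFB with a reused IV, both messages share the same keystream S_i, so C_i ⊕ C'_i = P_i ⊕ P'_i and thus P'_i = P_i ⊕ C_i ⊕ C'_i.
P'[1]: 0xA3 ⊕ 0x01 ⊕ 0xE3 = 0x41.
P'[2]: 0x2C ⊕ 0x8E ⊕ 0x64 = 0xC6.
P'[3]: 0x14 ⊕ 0xB6 ⊕ 0x5E = 0xFC.
P'[4]: 0x5F ⊕ 0xFD ⊕ 0xAA = 0x08.
P'[5]: 0x84 ⊕ 0x26 ⊕ 0xA3 = 0x01.
P'[6]: 0xA9 ⊕ 0x0B ⊕ 0x1E = 0xBC.

P'[1] = 0x41, P'[2] = 0xC6, P'[3] = 0xFC, P'[4] = 0x08, P'[5] = 0x01, P'[6] = 0xBC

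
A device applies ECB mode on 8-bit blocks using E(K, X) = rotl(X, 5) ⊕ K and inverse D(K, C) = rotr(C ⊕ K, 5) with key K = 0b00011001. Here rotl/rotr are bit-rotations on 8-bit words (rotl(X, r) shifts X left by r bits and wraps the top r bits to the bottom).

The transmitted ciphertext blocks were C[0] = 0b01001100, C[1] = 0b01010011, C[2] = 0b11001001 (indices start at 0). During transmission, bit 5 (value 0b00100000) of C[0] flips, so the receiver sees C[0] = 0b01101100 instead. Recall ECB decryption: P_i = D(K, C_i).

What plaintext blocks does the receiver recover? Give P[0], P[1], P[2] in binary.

P[0] = 0b10101011, P[1] = 0b01010010, P[2] = 0b10000110

Only C[0] changed, to 0b01101100. In ECB, a change in C_i affects only P_i. Decrypting the received ciphertext:
P[0]: D(K, 0b01101100) = 0b10101011.
P[1]: D(K, 0b01010011) = 0b01010010.
P[2]: D(K, 0b11001001) = 0b10000110.
Blocks that differ from the original plaintext: P[0].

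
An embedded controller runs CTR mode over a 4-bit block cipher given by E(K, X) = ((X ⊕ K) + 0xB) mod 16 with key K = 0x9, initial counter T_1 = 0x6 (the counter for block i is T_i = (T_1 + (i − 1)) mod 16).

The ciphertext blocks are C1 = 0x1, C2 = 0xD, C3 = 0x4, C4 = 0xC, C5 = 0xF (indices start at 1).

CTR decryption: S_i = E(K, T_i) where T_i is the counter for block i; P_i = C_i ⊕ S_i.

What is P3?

P3: T = 0x8, S = E(K, T) = 0xC; 0x4 ⊕ 0xC = 0x8.

P3 = 0x8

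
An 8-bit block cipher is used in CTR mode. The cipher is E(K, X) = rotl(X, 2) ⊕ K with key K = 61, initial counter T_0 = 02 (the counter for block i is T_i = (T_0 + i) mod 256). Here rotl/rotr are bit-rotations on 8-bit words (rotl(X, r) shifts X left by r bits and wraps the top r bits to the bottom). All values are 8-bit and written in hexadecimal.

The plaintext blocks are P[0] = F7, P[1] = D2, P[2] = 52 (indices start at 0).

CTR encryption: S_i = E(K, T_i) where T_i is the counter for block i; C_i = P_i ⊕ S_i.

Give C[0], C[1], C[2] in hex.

C[0]: T = 02, S = E(K, T) = 69; F7 ⊕ 69 = 9E.
C[1]: T = 03, S = E(K, T) = 6D; D2 ⊕ 6D = BF.
C[2]: T = 04, S = E(K, T) = 71; 52 ⊕ 71 = 23.

C[0] = 9E, C[1] = BF, C[2] = 23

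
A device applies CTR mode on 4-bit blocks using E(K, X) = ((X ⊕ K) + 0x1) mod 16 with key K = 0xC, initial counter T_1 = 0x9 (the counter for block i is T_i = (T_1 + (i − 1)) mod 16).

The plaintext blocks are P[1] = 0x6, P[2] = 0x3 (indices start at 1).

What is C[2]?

C[2] = 0x4

CTR encryption: S_i = E(K, T_i) where T_i is the counter for block i; C_i = P_i ⊕ S_i.
C[1]: T = 0x9, S = E(K, T) = 0x6; 0x6 ⊕ 0x6 = 0x0.
C[2]: T = 0xA, S = E(K, T) = 0x7; 0x3 ⊕ 0x7 = 0x4.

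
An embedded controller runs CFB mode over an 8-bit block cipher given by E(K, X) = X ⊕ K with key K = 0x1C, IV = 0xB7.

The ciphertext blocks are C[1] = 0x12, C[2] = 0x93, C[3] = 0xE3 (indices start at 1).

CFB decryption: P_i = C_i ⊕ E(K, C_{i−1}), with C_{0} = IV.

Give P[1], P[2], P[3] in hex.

P[1] = 0xB9, P[2] = 0x9D, P[3] = 0x6C

P[1]: E(K, 0xB7) = 0xAB; 0x12 ⊕ 0xAB = 0xB9.
P[2]: E(K, 0x12) = 0x0E; 0x93 ⊕ 0x0E = 0x9D.
P[3]: E(K, 0x93) = 0x8F; 0xE3 ⊕ 0x8F = 0x6C.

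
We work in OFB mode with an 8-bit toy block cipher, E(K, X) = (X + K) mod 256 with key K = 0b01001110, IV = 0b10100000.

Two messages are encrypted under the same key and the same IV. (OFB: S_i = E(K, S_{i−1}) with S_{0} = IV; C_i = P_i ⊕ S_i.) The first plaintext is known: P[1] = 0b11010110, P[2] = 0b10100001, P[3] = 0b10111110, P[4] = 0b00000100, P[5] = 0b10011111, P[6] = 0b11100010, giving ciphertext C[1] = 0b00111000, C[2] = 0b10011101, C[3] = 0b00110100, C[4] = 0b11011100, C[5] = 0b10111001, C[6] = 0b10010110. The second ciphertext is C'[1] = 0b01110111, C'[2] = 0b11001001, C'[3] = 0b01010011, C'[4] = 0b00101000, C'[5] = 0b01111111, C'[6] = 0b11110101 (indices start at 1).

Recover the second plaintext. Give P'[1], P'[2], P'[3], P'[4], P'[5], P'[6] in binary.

P'[1] = 0b10011001, P'[2] = 0b11110101, P'[3] = 0b11011001, P'[4] = 0b11110000, P'[5] = 0b01011001, P'[6] = 0b10000001

In OFB with a reused IV, both messages share the same keystream S_i, so C_i ⊕ C'_i = P_i ⊕ P'_i and thus P'_i = P_i ⊕ C_i ⊕ C'_i.
P'[1]: 0b11010110 ⊕ 0b00111000 ⊕ 0b01110111 = 0b10011001.
P'[2]: 0b10100001 ⊕ 0b10011101 ⊕ 0b11001001 = 0b11110101.
P'[3]: 0b10111110 ⊕ 0b00110100 ⊕ 0b01010011 = 0b11011001.
P'[4]: 0b00000100 ⊕ 0b11011100 ⊕ 0b00101000 = 0b11110000.
P'[5]: 0b10011111 ⊕ 0b10111001 ⊕ 0b01111111 = 0b01011001.
P'[6]: 0b11100010 ⊕ 0b10010110 ⊕ 0b11110101 = 0b10000001.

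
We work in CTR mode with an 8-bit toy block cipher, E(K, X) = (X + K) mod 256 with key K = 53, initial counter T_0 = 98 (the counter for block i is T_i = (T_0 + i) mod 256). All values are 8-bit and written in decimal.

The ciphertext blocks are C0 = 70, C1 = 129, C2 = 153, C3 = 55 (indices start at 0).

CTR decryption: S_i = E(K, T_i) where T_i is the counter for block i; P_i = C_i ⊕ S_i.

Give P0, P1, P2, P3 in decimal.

P0 = 209, P1 = 25, P2 = 0, P3 = 173

P0: T = 98, S = E(K, T) = 151; 70 ⊕ 151 = 209.
P1: T = 99, S = E(K, T) = 152; 129 ⊕ 152 = 25.
P2: T = 100, S = E(K, T) = 153; 153 ⊕ 153 = 0.
P3: T = 101, S = E(K, T) = 154; 55 ⊕ 154 = 173.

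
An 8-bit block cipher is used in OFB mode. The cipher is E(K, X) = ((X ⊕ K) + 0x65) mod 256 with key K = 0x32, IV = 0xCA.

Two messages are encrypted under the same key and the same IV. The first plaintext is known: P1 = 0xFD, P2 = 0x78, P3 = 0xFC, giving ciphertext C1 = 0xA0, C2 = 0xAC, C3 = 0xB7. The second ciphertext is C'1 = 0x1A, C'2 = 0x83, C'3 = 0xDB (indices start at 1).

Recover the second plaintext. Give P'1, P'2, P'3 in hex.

In OFB with a reused IV, both messages share the same keystream S_i, so C_i ⊕ C'_i = P_i ⊕ P'_i and thus P'_i = P_i ⊕ C_i ⊕ C'_i.
P'1: 0xFD ⊕ 0xA0 ⊕ 0x1A = 0x47.
P'2: 0x78 ⊕ 0xAC ⊕ 0x83 = 0x57.
P'3: 0xFC ⊕ 0xB7 ⊕ 0xDB = 0x90.

P'1 = 0x47, P'2 = 0x57, P'3 = 0x90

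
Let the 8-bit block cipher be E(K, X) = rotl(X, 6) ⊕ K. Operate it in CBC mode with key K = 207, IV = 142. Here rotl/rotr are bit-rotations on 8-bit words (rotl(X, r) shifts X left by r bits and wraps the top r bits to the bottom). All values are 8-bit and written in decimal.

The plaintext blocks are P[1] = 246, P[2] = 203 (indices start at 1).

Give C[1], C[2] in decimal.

CBC encryption: C_i = E(K, P_i ⊕ C_{i−1}), with C_{0} = IV.
C[1]: P[1] ⊕ 142 = 120; E(K, 120) = 209.
C[2]: P[2] ⊕ 209 = 26; E(K, 26) = 73.

C[1] = 209, C[2] = 73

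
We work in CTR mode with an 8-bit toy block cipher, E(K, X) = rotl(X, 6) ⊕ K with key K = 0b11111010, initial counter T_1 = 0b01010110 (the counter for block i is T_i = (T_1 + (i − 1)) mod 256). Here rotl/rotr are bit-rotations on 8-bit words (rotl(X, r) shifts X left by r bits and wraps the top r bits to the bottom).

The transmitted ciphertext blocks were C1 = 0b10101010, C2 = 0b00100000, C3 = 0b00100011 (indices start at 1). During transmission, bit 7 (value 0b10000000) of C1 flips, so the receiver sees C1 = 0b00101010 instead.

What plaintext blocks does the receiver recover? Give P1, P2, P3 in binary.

P1 = 0b01000101, P2 = 0b00001111, P3 = 0b11001111

CTR decryption: S_i = E(K, T_i) where T_i is the counter for block i; P_i = C_i ⊕ S_i.
Only C1 changed, to 0b00101010. In CTR, a change in C_i flips the same bit in P_i only; the keystream is unaffected. Decrypting the received ciphertext:
P1: T = 0b01010110, S = E(K, T) = 0b01101111; 0b00101010 ⊕ 0b01101111 = 0b01000101.
P2: T = 0b01010111, S = E(K, T) = 0b00101111; 0b00100000 ⊕ 0b00101111 = 0b00001111.
P3: T = 0b01011000, S = E(K, T) = 0b11101100; 0b00100011 ⊕ 0b11101100 = 0b11001111.
Blocks that differ from the original plaintext: P1.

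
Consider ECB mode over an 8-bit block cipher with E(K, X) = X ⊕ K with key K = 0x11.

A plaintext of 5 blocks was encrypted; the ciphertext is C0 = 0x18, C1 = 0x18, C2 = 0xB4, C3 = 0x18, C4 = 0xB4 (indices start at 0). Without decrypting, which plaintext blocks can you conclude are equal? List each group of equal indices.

P0 = P1 = P3; P2 = P4

ECB encrypts each block independently with the same key, so equal ciphertext blocks imply equal plaintext blocks.
C0 = C1 = C3 = 0x18, so P0 = P1 = P3.
C2 = C4 = 0xB4, so P2 = P4.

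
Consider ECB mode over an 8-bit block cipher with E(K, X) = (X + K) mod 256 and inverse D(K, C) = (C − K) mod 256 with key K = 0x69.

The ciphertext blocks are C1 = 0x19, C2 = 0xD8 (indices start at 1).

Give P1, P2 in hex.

P1 = 0xB0, P2 = 0x6F

ECB decryption: P_i = D(K, C_i).
P1: D(K, 0x19) = 0xB0.
P2: D(K, 0xD8) = 0x6F.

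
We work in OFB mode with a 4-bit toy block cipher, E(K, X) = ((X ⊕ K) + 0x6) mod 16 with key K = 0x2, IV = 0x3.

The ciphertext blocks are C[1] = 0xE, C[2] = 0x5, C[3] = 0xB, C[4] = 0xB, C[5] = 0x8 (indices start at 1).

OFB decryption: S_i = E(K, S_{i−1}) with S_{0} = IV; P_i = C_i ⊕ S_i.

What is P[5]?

P[5] = 0xF

P[1]: S = E(K, 0x3) = 0x7; 0xE ⊕ 0x7 = 0x9.
P[2]: S = E(K, 0x7) = 0xB; 0x5 ⊕ 0xB = 0xE.
P[3]: S = E(K, 0xB) = 0xF; 0xB ⊕ 0xF = 0x4.
P[4]: S = E(K, 0xF) = 0x3; 0xB ⊕ 0x3 = 0x8.
P[5]: S = E(K, 0x3) = 0x7; 0x8 ⊕ 0x7 = 0xF.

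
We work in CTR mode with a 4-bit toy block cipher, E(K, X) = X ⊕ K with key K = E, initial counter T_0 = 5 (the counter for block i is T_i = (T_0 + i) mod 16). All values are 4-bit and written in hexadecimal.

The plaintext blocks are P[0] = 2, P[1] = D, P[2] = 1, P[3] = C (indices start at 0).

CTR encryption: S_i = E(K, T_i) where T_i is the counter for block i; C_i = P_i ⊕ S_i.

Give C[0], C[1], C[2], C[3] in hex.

C[0] = 9, C[1] = 5, C[2] = 8, C[3] = A

C[0]: T = 5, S = E(K, T) = B; 2 ⊕ B = 9.
C[1]: T = 6, S = E(K, T) = 8; D ⊕ 8 = 5.
C[2]: T = 7, S = E(K, T) = 9; 1 ⊕ 9 = 8.
C[3]: T = 8, S = E(K, T) = 6; C ⊕ 6 = A.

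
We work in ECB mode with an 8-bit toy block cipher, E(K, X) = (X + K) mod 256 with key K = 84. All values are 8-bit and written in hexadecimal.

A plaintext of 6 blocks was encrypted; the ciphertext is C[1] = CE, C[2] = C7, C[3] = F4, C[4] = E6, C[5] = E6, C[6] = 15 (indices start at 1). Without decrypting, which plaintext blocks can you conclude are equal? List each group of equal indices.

P[4] = P[5]

ECB encrypts each block independently with the same key, so equal ciphertext blocks imply equal plaintext blocks.
C[4] = C[5] = E6, so P[4] = P[5].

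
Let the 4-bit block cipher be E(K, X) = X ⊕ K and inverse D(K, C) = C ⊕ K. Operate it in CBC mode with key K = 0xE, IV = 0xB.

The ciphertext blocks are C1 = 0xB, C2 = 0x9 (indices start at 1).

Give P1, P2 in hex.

CBC decryption: P_i = D(K, C_i) ⊕ C_{i−1}, with C_{0} = IV.
P1: D(K, 0xB) = 0x5; 0x5 ⊕ 0xB = 0xE.
P2: D(K, 0x9) = 0x7; 0x7 ⊕ 0xB = 0xC.

P1 = 0xE, P2 = 0xC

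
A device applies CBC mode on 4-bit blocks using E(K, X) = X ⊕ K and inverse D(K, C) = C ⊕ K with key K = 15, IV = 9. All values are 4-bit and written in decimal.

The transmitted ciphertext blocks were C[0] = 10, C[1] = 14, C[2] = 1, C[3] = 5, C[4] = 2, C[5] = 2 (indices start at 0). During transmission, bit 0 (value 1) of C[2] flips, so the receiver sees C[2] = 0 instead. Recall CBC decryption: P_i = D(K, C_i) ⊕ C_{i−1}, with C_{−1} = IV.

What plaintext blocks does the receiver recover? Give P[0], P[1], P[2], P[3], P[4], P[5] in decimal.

Only C[2] changed, to 0. In CBC, a change in C_i garbles P_i and flips the same bit in P_{i+1}. Decrypting the received ciphertext:
P[0]: D(K, 10) = 5; 5 ⊕ 9 = 12.
P[1]: D(K, 14) = 1; 1 ⊕ 10 = 11.
P[2]: D(K, 0) = 15; 15 ⊕ 14 = 1.
P[3]: D(K, 5) = 10; 10 ⊕ 0 = 10.
P[4]: D(K, 2) = 13; 13 ⊕ 5 = 8.
P[5]: D(K, 2) = 13; 13 ⊕ 2 = 15.
Blocks that differ from the original plaintext: P[2], P[3].

P[0] = 12, P[1] = 11, P[2] = 1, P[3] = 10, P[4] = 8, P[5] = 15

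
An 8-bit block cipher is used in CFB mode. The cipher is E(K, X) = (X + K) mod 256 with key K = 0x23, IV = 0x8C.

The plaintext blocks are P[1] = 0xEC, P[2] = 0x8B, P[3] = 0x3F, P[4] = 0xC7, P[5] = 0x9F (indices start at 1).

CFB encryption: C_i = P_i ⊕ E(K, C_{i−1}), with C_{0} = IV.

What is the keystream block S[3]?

C[1]: E(K, 0x8C) = 0xAF; 0xEC ⊕ 0xAF = 0x43.
C[2]: E(K, 0x43) = 0x66; 0x8B ⊕ 0x66 = 0xED.
C[3]: E(K, 0xED) = 0x10; 0x3F ⊕ 0x10 = 0x2F.
So S[3] = 0x10.

0x10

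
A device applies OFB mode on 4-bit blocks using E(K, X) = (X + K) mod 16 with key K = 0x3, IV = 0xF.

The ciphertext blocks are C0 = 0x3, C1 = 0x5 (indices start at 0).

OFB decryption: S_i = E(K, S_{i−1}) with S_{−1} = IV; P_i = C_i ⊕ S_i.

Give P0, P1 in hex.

P0 = 0x1, P1 = 0x0

P0: S = E(K, 0xF) = 0x2; 0x3 ⊕ 0x2 = 0x1.
P1: S = E(K, 0x2) = 0x5; 0x5 ⊕ 0x5 = 0x0.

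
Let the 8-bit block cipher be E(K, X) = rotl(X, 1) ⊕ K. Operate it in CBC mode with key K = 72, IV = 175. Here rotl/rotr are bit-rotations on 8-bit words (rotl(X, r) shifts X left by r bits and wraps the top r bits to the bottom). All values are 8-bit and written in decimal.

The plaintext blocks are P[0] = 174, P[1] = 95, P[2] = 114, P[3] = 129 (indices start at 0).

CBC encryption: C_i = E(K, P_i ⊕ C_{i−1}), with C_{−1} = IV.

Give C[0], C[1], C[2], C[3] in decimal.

C[0]: P[0] ⊕ 175 = 1; E(K, 1) = 74.
C[1]: P[1] ⊕ 74 = 21; E(K, 21) = 98.
C[2]: P[2] ⊕ 98 = 16; E(K, 16) = 104.
C[3]: P[3] ⊕ 104 = 233; E(K, 233) = 155.

C[0] = 74, C[1] = 98, C[2] = 104, C[3] = 155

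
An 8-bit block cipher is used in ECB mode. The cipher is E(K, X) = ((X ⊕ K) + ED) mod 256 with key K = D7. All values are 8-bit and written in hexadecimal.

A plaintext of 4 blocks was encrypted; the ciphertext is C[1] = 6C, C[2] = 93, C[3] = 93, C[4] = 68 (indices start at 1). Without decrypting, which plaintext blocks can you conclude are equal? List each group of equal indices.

P[2] = P[3]

ECB encrypts each block independently with the same key, so equal ciphertext blocks imply equal plaintext blocks.
C[2] = C[3] = 93, so P[2] = P[3].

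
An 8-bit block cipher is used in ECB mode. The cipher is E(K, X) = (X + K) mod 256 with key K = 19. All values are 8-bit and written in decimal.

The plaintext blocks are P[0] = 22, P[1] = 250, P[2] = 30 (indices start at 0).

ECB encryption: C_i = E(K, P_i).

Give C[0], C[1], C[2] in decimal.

C[0] = 41, C[1] = 13, C[2] = 49

C[0]: E(K, 22) = 41.
C[1]: E(K, 250) = 13.
C[2]: E(K, 30) = 49.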